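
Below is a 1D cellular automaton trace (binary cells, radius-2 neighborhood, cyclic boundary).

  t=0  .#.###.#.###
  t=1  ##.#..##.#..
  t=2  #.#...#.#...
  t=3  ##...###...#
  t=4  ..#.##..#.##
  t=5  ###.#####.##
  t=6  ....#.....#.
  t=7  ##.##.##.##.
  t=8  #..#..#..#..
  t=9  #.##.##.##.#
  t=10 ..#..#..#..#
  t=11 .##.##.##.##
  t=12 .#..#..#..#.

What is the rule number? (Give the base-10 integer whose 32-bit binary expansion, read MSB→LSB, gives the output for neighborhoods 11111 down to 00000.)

132453629

  ##### -> .   bit 31 = 0  t=5,i=0
  ####. -> .   bit 30 = 0  t=5,i=1
  ###.# -> .   bit 29 = 0  t=0,i=5
  ###.. -> .   bit 28 = 0  t=3,i=1
  ##.## -> .   bit 27 = 0  t=5,i=3
  ##.#. -> #   bit 26 = 1  t=0,i=0
  ##..# -> #   bit 25 = 1  t=4,i=0
  ##... -> #   bit 24 = 1  t=3,i=2
  #.### -> #   bit 23 = 1  t=0,i=3
  #.##. -> #   bit 22 = 1  t=4,i=4
  #.#.# -> #   bit 21 = 1  t=0,i=1
  #.#.. -> .   bit 20 = 0  t=1,i=3
  #..## -> .   bit 19 = 0  t=1,i=5
  #..#. -> #   bit 18 = 1  t=4,i=1
  #...# -> .   bit 17 = 0  t=2,i=4
  #.... -> #   bit 16 = 1  t=6,i=0
  .#### -> .   bit 15 = 0  t=5,i=5
  .###. -> .   bit 14 = 0  t=0,i=4
  .##.# -> .   bit 13 = 0  t=1,i=1
  .##.. -> #   bit 12 = 1  t=4,i=5
  .#.## -> .   bit 11 = 0  t=0,i=2
  .#.#. -> #   bit 10 = 1  t=2,i=1
  .#..# -> .   bit 9 = 0  t=1,i=4
  .#... -> .   bit 8 = 0  t=2,i=3
  ..### -> #   bit 7 = 1  t=3,i=5
  ..##. -> #   bit 6 = 1  t=1,i=0
  ..#.# -> #   bit 5 = 1  t=2,i=0
  ..#.. -> #   bit 4 = 1  t=6,i=4
  ...## -> #   bit 3 = 1  t=3,i=4
  ...#. -> #   bit 2 = 1  t=2,i=5
  ....# -> .   bit 1 = 0  t=6,i=2
  ..... -> #   bit 0 = 1  t=6,i=1
  bits 00000111111001010001010011111101 = 132453629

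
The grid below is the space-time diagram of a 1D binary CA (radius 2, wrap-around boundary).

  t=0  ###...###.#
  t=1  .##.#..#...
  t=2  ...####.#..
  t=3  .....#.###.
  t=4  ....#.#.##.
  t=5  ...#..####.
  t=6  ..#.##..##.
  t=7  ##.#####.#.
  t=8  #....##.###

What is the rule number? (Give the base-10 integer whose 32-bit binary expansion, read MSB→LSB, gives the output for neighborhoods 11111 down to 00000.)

  #####|#  b31=1 t=7,i=5
  ####.|#  b30=1 t=0,i=1
  ###.#|.  b29=0 t=0,i=8
  ###..|#  b28=1 t=0,i=2
  ##.##|.  b27=0 t=0,i=9
  ##.#.|#  b26=1 t=1,i=3
  ##..#|#  b25=1 t=6,i=6
  ##...|.  b24=0 t=0,i=3
  #.###|.  b23=0 t=0,i=10
  #.##.|#  b22=1 t=4,i=8
  #.#.#|#  b21=1 t=4,i=6
  #.#..|#  b20=1 t=1,i=4
  #..##|#  b19=1 t=5,i=5
  #..#.|#  b18=1 t=1,i=6
  #...#|#  b17=1 t=0,i=4
  #....|.  b16=0 t=1,i=9
  .####|.  b15=0 t=0,i=0
  .###.|#  b14=1 t=0,i=7
  .##.#|.  b13=0 t=1,i=2
  .##..|#  b12=1 t=4,i=9
  .#.##|#  b11=1 t=3,i=6
  .#.#.|.  b10=0 t=4,i=5
  .#..#|#  b9=1 t=1,i=5
  .#...|#  b8=1 t=1,i=8
  ..###|.  b7=0 t=0,i=6
  ..##.|.  b6=0 t=1,i=1
  ..#.#|.  b5=0 t=3,i=5
  ..#..|.  b4=0 t=1,i=7
  ...##|.  b3=0 t=0,i=5
  ...#.|#  b2=1 t=3,i=4
  ....#|.  b1=0 t=1,i=10
  .....|.  b0=0 t=2,i=0
  bits 11010110011111100101101100000100 = 3598605060

3598605060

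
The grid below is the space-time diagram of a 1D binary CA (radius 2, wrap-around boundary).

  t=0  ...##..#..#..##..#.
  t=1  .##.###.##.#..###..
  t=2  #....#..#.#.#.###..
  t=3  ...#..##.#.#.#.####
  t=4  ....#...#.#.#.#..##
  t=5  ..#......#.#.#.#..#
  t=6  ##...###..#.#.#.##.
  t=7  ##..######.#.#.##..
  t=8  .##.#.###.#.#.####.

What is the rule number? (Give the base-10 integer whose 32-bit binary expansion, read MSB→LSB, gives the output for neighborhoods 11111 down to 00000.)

  ##### -> #   bit 31 = 1  t=7,i=6
  ####. -> #   bit 30 = 1  t=3,i=17
  ###.# -> .   bit 29 = 0  t=1,i=6
  ###.. -> #   bit 28 = 1  t=1,i=16
  ##.## -> .   bit 27 = 0  t=1,i=3
  ##.#. -> #   bit 26 = 1  t=1,i=10
  ##..# -> #   bit 25 = 1  t=0,i=5
  ##... -> .   bit 24 = 0  t=1,i=17
  #.### -> .   bit 23 = 0  t=1,i=4
  #.##. -> #   bit 22 = 1  t=1,i=8
  #.#.# -> .   bit 21 = 0  t=2,i=10
  #.#.. -> .   bit 20 = 0  t=1,i=11
  #..## -> .   bit 19 = 0  t=0,i=12
  #..#. -> #   bit 18 = 1  t=0,i=6
  #...# -> .   bit 17 = 0  t=1,i=18
  #.... -> .   bit 16 = 0  t=0,i=0
  .#### -> .   bit 15 = 0  t=3,i=16
  .###. -> #   bit 14 = 1  t=1,i=5
  .##.# -> .   bit 13 = 0  t=1,i=2
  .##.. -> #   bit 12 = 1  t=0,i=4
  .#.## -> #   bit 11 = 1  t=2,i=13
  .#.#. -> #   bit 10 = 1  t=2,i=9
  .#..# -> #   bit 9 = 1  t=0,i=8
  .#... -> .   bit 8 = 0  t=0,i=18
  ..### -> #   bit 7 = 1  t=1,i=14
  ..##. -> .   bit 6 = 0  t=0,i=3
  ..#.# -> .   bit 5 = 0  t=2,i=8
  ..#.. -> .   bit 4 = 0  t=0,i=7
  ...## -> #   bit 3 = 1  t=0,i=2
  ...#. -> .   bit 2 = 0  t=2,i=4
  ....# -> #   bit 1 = 1  t=0,i=1
  ..... -> #   bit 0 = 1  t=5,i=5
  bits 11010110010001000101111010001011 = 3594804875

3594804875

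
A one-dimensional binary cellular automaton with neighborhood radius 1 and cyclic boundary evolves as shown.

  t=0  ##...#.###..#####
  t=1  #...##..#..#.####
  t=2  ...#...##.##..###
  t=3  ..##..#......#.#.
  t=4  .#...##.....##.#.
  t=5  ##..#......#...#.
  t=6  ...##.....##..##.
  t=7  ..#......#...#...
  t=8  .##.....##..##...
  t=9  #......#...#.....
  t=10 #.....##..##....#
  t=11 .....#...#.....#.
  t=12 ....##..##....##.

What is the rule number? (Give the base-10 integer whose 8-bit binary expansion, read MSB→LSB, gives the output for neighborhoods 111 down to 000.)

  [7] ### => #  t=0,i=0
  [6] ##. => .  t=0,i=1
  [5] #.# => .  t=0,i=6
  [4] #.. => .  t=0,i=2
  [3] .## => .  t=0,i=7
  [2] .#. => #  t=0,i=5
  [1] ..# => #  t=0,i=4
  [0] ... => .  t=0,i=3
  bits 10000110 = 134

134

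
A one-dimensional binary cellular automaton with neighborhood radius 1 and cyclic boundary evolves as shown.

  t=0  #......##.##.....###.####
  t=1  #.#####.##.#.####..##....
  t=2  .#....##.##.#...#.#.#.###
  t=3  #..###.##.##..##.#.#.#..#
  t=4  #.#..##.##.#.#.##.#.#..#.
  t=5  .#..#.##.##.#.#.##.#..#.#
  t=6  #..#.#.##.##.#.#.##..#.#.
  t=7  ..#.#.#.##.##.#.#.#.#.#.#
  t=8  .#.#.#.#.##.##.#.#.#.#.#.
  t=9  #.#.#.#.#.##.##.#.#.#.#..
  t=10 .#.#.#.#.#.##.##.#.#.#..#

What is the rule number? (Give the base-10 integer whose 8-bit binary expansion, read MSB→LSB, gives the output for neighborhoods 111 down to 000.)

99

  [7] ### => .  t=0,i=18
  [6] ##. => #  t=0,i=0
  [5] #.# => #  t=0,i=9
  [4] #.. => .  t=0,i=1
  [3] .## => .  t=0,i=7
  [2] .#. => .  t=1,i=0
  [1] ..# => #  t=0,i=6
  [0] ... => #  t=0,i=2
  bits 01100011 = 99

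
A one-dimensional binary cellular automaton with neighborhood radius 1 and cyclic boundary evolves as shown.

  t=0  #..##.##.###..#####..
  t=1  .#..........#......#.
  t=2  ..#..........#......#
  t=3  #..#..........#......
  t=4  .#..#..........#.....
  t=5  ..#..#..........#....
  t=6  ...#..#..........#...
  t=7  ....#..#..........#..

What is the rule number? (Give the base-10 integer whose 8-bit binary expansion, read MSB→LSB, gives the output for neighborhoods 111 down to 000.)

16

  nb ###: next=.  (t=0,i=10, bit7=0)
  nb ##.: next=.  (t=0,i=4, bit6=0)
  nb #.#: next=.  (t=0,i=5, bit5=0)
  nb #..: next=#  (t=0,i=1, bit4=1)
  nb .##: next=.  (t=0,i=3, bit3=0)
  nb .#.: next=.  (t=0,i=0, bit2=0)
  nb ..#: next=.  (t=0,i=2, bit1=0)
  nb ...: next=.  (t=1,i=3, bit0=0)
  bits 00010000 = 16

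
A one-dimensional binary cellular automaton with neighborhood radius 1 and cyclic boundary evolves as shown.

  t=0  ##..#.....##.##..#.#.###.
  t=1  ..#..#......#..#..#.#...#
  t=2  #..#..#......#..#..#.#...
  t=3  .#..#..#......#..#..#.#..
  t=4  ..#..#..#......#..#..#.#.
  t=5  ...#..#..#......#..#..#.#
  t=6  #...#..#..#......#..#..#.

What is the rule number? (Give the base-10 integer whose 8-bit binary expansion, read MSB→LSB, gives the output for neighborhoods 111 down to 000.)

48

  ###|.  b7=0 t=0,i=22
  ##.|.  b6=0 t=0,i=1
  #.#|#  b5=1 t=0,i=12
  #..|#  b4=1 t=0,i=2
  .##|.  b3=0 t=0,i=0
  .#.|.  b2=0 t=0,i=4
  ..#|.  b1=0 t=0,i=3
  ...|.  b0=0 t=0,i=6
  bits 00110000 = 48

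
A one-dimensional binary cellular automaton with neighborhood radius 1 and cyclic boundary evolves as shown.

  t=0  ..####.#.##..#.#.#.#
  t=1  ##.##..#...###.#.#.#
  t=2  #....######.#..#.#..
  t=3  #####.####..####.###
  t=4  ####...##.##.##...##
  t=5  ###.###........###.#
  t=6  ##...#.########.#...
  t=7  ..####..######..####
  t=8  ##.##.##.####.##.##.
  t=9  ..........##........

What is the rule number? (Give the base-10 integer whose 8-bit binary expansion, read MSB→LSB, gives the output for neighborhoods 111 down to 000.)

  nb ###: next=#  (t=0,i=3, bit7=1)
  nb ##.: next=.  (t=0,i=5, bit6=0)
  nb #.#: next=.  (t=0,i=6, bit5=0)
  nb #..: next=#  (t=0,i=0, bit4=1)
  nb .##: next=.  (t=0,i=2, bit3=0)
  nb .#.: next=#  (t=0,i=7, bit2=1)
  nb ..#: next=#  (t=0,i=1, bit1=1)
  nb ...: next=#  (t=1,i=9, bit0=1)
  bits 10010111 = 151

151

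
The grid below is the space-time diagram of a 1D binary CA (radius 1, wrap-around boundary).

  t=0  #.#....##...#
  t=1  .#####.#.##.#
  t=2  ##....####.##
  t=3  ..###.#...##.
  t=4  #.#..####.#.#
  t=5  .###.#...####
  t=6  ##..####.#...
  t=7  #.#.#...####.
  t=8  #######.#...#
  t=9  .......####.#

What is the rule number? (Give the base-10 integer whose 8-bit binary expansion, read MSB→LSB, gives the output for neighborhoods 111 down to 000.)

  ###|.  b7=0 t=1,i=2
  ##.|.  b6=0 t=0,i=0
  #.#|#  b5=1 t=0,i=1
  #..|#  b4=1 t=0,i=3
  .##|#  b3=1 t=0,i=7
  .#.|#  b2=1 t=0,i=2
  ..#|.  b1=0 t=0,i=6
  ...|#  b0=1 t=0,i=4
  bits 00111101 = 61

61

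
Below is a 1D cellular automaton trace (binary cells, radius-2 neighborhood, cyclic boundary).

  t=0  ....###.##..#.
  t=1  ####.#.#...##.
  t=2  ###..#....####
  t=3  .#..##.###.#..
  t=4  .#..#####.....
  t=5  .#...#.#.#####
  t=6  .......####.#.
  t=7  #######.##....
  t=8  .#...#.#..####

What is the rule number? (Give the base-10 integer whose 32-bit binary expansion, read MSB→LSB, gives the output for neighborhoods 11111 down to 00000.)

  nb #####: next=.  (t=2,i=0, bit31=0)
  nb ####.: next=#  (t=1,i=2, bit30=1)
  nb ###.#: next=.  (t=0,i=6, bit29=0)
  nb ###..: next=.  (t=2,i=2, bit28=0)
  nb ##.##: next=#  (t=0,i=7, bit27=1)
  nb ##.#.: next=.  (t=1,i=4, bit26=0)
  nb ##..#: next=.  (t=0,i=10, bit25=0)
  nb ##...: next=#  (t=4,i=9, bit24=1)
  nb #.###: next=#  (t=1,i=0, bit23=1)
  nb #.##.: next=.  (t=0,i=8, bit22=0)
  nb #.#.#: next=#  (t=1,i=5, bit21=1)
  nb #.#..: next=.  (t=1,i=7, bit20=0)
  nb #..##: next=.  (t=3,i=3, bit19=0)
  nb #..#.: next=#  (t=0,i=11, bit18=1)
  nb #...#: next=.  (t=1,i=9, bit17=0)
  nb #....: next=#  (t=0,i=0, bit16=1)
  nb .####: next=#  (t=1,i=1, bit15=1)
  nb .###.: next=#  (t=0,i=5, bit14=1)
  nb .##.#: next=#  (t=1,i=12, bit13=1)
  nb .##..: next=.  (t=0,i=9, bit12=0)
  nb .#.##: next=#  (t=5,i=8, bit11=1)
  nb .#.#.: next=.  (t=1,i=6, bit10=0)
  nb .#..#: next=.  (t=3,i=2, bit9=0)
  nb .#...: next=.  (t=0,i=13, bit8=0)
  nb ..###: next=.  (t=0,i=4, bit7=0)
  nb ..##.: next=#  (t=1,i=11, bit6=1)
  nb ..#.#: next=.  (t=5,i=5, bit5=0)
  nb ..#..: next=#  (t=0,i=12, bit4=1)
  nb ...##: next=#  (t=0,i=3, bit3=1)
  nb ...#.: next=.  (t=3,i=0, bit2=0)
  nb ....#: next=#  (t=0,i=2, bit1=1)
  nb .....: next=#  (t=0,i=1, bit0=1)
  bits 01001001101001011110100001011011 = 1235609691

1235609691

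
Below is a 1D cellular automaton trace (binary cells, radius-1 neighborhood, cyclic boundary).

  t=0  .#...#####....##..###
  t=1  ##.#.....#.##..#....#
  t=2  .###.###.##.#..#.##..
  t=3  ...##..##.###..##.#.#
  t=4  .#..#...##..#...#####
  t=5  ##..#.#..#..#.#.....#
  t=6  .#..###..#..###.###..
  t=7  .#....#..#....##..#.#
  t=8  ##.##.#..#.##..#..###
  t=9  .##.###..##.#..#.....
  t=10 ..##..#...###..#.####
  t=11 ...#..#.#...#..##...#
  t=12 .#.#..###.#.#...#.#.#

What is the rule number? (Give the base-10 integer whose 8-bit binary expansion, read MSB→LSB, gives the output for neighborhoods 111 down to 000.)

  ###|.  b7=0 t=0,i=6
  ##.|#  b6=1 t=0,i=9
  #.#|#  b5=1 t=0,i=0
  #..|.  b4=0 t=0,i=2
  .##|.  b3=0 t=0,i=5
  .#.|#  b2=1 t=0,i=1
  ..#|.  b1=0 t=0,i=4
  ...|#  b0=1 t=0,i=3
  bits 01100101 = 101

101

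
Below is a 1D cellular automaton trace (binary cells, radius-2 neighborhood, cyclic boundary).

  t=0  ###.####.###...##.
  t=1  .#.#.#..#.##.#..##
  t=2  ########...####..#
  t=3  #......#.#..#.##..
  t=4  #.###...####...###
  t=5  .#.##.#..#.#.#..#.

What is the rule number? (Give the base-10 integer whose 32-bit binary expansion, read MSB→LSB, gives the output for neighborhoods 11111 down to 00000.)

506983953

  [31] ##### => .  t=2,i=1
  [30] ####. => .  t=0,i=6
  [29] ###.# => .  t=0,i=2
  [28] ###.. => #  t=0,i=11
  [27] ##.## => #  t=0,i=3
  [26] ##.#. => #  t=1,i=0
  [25] ##..# => #  t=2,i=15
  [24] ##... => .  t=0,i=12
  [23] #.### => .  t=0,i=0
  [22] #.##. => .  t=1,i=10
  [21] #.#.# => #  t=1,i=1
  [20] #.#.. => #  t=1,i=5
  [19] #..## => .  t=1,i=15
  [18] #..#. => #  t=1,i=7
  [17] #...# => #  t=0,i=13
  [16] #.... => #  t=3,i=2
  [15] .#### => #  t=0,i=5
  [14] .###. => #  t=0,i=1
  [13] .##.# => #  t=0,i=16
  [12] .##.. => #  t=3,i=15
  [11] .#.## => .  t=1,i=9
  [10] .#.#. => #  t=1,i=2
  [9] .#..# => #  t=1,i=6
  [8] .#... => .  t=3,i=1
  [7] ..### => .  t=2,i=11
  [6] ..##. => .  t=0,i=15
  [5] ..#.# => .  t=1,i=8
  [4] ..#.. => #  t=3,i=0
  [3] ...## => .  t=0,i=14
  [2] ...#. => .  t=3,i=6
  [1] ....# => .  t=3,i=5
  [0] ..... => #  t=3,i=3
  bits 00011110001101111111011000010001 = 506983953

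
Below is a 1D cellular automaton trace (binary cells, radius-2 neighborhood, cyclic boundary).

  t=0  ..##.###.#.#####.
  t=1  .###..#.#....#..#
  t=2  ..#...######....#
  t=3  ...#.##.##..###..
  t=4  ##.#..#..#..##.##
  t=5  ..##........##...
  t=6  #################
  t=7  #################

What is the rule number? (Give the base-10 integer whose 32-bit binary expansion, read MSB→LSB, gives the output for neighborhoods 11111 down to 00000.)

  nb #####: next=#  (t=0,i=13, bit31=1)
  nb ####.: next=.  (t=0,i=14, bit30=0)
  nb ###.#: next=.  (t=0,i=7, bit29=0)
  nb ###..: next=.  (t=0,i=15, bit28=0)
  nb ##.##: next=.  (t=0,i=4, bit27=0)
  nb ##.#.: next=#  (t=0,i=8, bit26=1)
  nb ##..#: next=.  (t=1,i=4, bit25=0)
  nb ##...: next=#  (t=0,i=16, bit24=1)
  nb #.###: next=.  (t=0,i=5, bit23=0)
  nb #.##.: next=.  (t=3,i=5, bit22=0)
  nb #.#.#: next=.  (t=0,i=9, bit21=0)
  nb #.#..: next=#  (t=1,i=8, bit20=1)
  nb #..##: next=.  (t=3,i=11, bit19=0)
  nb #..#.: next=.  (t=1,i=5, bit18=0)
  nb #...#: next=.  (t=0,i=0, bit17=0)
  nb #....: next=#  (t=1,i=10, bit16=1)
  nb .####: next=.  (t=0,i=12, bit15=0)
  nb .###.: next=#  (t=0,i=6, bit14=1)
  nb .##.#: next=#  (t=0,i=3, bit13=1)
  nb .##..: next=#  (t=3,i=9, bit12=1)
  nb .#.##: next=.  (t=0,i=10, bit11=0)
  nb .#.#.: next=#  (t=1,i=7, bit10=1)
  nb .#..#: next=.  (t=1,i=14, bit9=0)
  nb .#...: next=#  (t=1,i=9, bit8=1)
  nb ..###: next=#  (t=2,i=6, bit7=1)
  nb ..##.: next=#  (t=0,i=2, bit6=1)
  nb ..#.#: next=#  (t=1,i=6, bit5=1)
  nb ..#..: next=.  (t=1,i=13, bit4=0)
  nb ...##: next=#  (t=0,i=1, bit3=1)
  nb ...#.: next=.  (t=1,i=12, bit2=0)
  nb ....#: next=#  (t=1,i=11, bit1=1)
  nb .....: next=#  (t=3,i=0, bit0=1)
  bits 10000101000100010111010111101011 = 2232514027

2232514027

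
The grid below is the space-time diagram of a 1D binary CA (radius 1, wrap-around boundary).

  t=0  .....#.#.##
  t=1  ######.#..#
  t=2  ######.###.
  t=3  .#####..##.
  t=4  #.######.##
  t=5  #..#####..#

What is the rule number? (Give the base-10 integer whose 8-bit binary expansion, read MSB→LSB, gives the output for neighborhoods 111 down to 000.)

  [7] ### => #  t=1,i=0
  [6] ##. => #  t=0,i=10
  [5] #.# => .  t=0,i=6
  [4] #.. => #  t=0,i=0
  [3] .## => .  t=0,i=9
  [2] .#. => #  t=0,i=5
  [1] ..# => #  t=0,i=4
  [0] ... => #  t=0,i=1
  bits 11010111 = 215

215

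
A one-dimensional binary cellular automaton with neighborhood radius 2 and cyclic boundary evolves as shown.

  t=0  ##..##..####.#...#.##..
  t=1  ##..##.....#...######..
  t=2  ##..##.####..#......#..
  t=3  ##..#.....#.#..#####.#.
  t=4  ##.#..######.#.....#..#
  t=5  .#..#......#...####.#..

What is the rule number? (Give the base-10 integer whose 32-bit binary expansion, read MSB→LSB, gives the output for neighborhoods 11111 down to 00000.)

  #####|.  b31=0 t=1,i=17
  ####.|.  b30=0 t=0,i=10
  ###.#|#  b29=1 t=0,i=11
  ###..|#  b28=1 t=1,i=20
  ##.##|.  b27=0 t=2,i=6
  ##.#.|.  b26=0 t=0,i=12
  ##..#|.  b25=0 t=0,i=2
  ##...|.  b24=0 t=1,i=6
  #.###|.  b23=0 t=2,i=7
  #.##.|#  b22=1 t=0,i=19
  #.#.#|.  b21=0 t=3,i=21
  #.#..|.  b20=0 t=0,i=13
  #..##|.  b19=0 t=0,i=3
  #..#.|#  b18=1 t=2,i=12
  #...#|#  b17=1 t=0,i=15
  #....|#  b16=1 t=1,i=7
  .####|.  b15=0 t=0,i=9
  .###.|.  b14=0 t=4,i=0
  .##.#|.  b13=0 t=2,i=5
  .##..|#  b12=1 t=0,i=1
  .#.##|#  b11=1 t=0,i=18
  .#.#.|#  b10=1 t=3,i=11
  .#..#|#  b9=1 t=2,i=21
  .#...|.  b8=0 t=0,i=14
  ..###|.  b7=0 t=0,i=8
  ..##.|#  b6=1 t=0,i=0
  ..#.#|#  b5=1 t=0,i=17
  ..#..|.  b4=0 t=1,i=11
  ...##|.  b3=0 t=1,i=14
  ...#.|#  b2=1 t=0,i=16
  ....#|#  b1=1 t=1,i=9
  .....|#  b0=1 t=1,i=8
  bits 00110000010001110001111001100111 = 809967207

809967207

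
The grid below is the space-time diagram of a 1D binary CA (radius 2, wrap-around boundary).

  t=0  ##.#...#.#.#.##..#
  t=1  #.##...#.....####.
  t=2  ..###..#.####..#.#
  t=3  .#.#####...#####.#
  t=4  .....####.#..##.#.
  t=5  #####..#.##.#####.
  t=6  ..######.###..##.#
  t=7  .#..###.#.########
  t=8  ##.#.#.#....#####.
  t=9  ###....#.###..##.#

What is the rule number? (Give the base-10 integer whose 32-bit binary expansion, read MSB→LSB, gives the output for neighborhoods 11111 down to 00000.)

3747442811

  ##### -> #   bit 31 = 1  t=3,i=5
  ####. -> #   bit 30 = 1  t=1,i=15
  ###.# -> .   bit 29 = 0  t=0,i=1
  ###.. -> #   bit 28 = 1  t=2,i=4
  ##.## -> #   bit 27 = 1  t=5,i=11
  ##.#. -> #   bit 26 = 1  t=0,i=2
  ##..# -> #   bit 25 = 1  t=0,i=15
  ##... -> #   bit 24 = 1  t=1,i=4
  #.### -> .   bit 23 = 0  t=2,i=9
  #.##. -> #   bit 22 = 1  t=0,i=13
  #.#.# -> .   bit 21 = 0  t=0,i=9
  #.#.. -> #   bit 20 = 1  t=0,i=3
  #..## -> #   bit 19 = 1  t=0,i=16
  #..#. -> #   bit 18 = 1  t=2,i=6
  #...# -> .   bit 17 = 0  t=0,i=5
  #.... -> #   bit 16 = 1  t=1,i=9
  .#### -> .   bit 15 = 0  t=1,i=14
  .###. -> #   bit 14 = 1  t=0,i=0
  .##.# -> #   bit 13 = 1  t=4,i=14
  .##.. -> #   bit 12 = 1  t=0,i=14
  .#.## -> .   bit 11 = 0  t=0,i=12
  .#.#. -> .   bit 10 = 0  t=0,i=8
  .#..# -> .   bit 9 = 0  t=2,i=0
  .#... -> .   bit 8 = 0  t=0,i=4
  ..### -> .   bit 7 = 0  t=0,i=17
  ..##. -> #   bit 6 = 1  t=4,i=13
  ..#.# -> #   bit 5 = 1  t=0,i=7
  ..#.. -> #   bit 4 = 1  t=1,i=7
  ...## -> #   bit 3 = 1  t=1,i=12
  ...#. -> .   bit 2 = 0  t=0,i=6
  ....# -> #   bit 1 = 1  t=1,i=11
  ..... -> #   bit 0 = 1  t=1,i=10
  bits 11011111010111010111000001111011 = 3747442811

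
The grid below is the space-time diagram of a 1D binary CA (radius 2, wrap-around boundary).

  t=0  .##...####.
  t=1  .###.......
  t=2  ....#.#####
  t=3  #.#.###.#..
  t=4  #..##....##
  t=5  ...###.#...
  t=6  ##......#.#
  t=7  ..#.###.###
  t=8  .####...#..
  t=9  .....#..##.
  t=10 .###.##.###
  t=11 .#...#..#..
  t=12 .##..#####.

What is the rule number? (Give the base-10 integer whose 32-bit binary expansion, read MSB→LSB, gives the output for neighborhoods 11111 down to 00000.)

2177112947

  nb #####: next=#  (t=2,i=8, bit31=1)
  nb ####.: next=.  (t=0,i=8, bit30=0)
  nb ###.#: next=.  (t=3,i=6, bit29=0)
  nb ###..: next=.  (t=0,i=9, bit28=0)
  nb ##.##: next=.  (t=7,i=7, bit27=0)
  nb ##.#.: next=.  (t=3,i=7, bit26=0)
  nb ##..#: next=.  (t=0,i=10, bit25=0)
  nb ##...: next=#  (t=0,i=3, bit24=1)
  nb #.###: next=#  (t=2,i=6, bit23=1)
  nb #.##.: next=#  (t=10,i=5, bit22=1)
  nb #.#.#: next=.  (t=3,i=2, bit21=0)
  nb #.#..: next=.  (t=3,i=8, bit20=0)
  nb #..##: next=.  (t=0,i=0, bit19=0)
  nb #..#.: next=#  (t=3,i=10, bit18=1)
  nb #...#: next=.  (t=0,i=4, bit17=0)
  nb #....: next=.  (t=1,i=5, bit16=0)
  nb .####: next=.  (t=0,i=7, bit15=0)
  nb .###.: next=.  (t=1,i=2, bit14=0)
  nb .##.#: next=.  (t=10,i=6, bit13=0)
  nb .##..: next=#  (t=0,i=2, bit12=1)
  nb .#.##: next=#  (t=2,i=5, bit11=1)
  nb .#.#.: next=.  (t=3,i=1, bit10=0)
  nb .#..#: next=#  (t=3,i=9, bit9=1)
  nb .#...: next=#  (t=5,i=8, bit8=1)
  nb ..###: next=.  (t=0,i=6, bit7=0)
  nb ..##.: next=#  (t=0,i=1, bit6=1)
  nb ..#.#: next=#  (t=2,i=4, bit5=1)
  nb ..#..: next=#  (t=8,i=8, bit4=1)
  nb ...##: next=.  (t=0,i=5, bit3=0)
  nb ...#.: next=.  (t=2,i=3, bit2=0)
  nb ....#: next=#  (t=1,i=10, bit1=1)
  nb .....: next=#  (t=1,i=6, bit0=1)
  bits 10000001110001000001101101110011 = 2177112947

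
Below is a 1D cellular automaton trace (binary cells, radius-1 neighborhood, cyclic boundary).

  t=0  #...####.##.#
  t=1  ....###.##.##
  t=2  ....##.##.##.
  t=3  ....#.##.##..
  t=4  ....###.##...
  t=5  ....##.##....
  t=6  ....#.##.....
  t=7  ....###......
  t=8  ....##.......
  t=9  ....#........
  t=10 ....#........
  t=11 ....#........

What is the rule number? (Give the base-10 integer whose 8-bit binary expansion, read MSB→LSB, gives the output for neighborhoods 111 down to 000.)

  ### -> #   bit 7 = 1  t=0,i=5
  ##. -> .   bit 6 = 0  t=0,i=0
  #.# -> #   bit 5 = 1  t=0,i=8
  #.. -> .   bit 4 = 0  t=0,i=1
  .## -> #   bit 3 = 1  t=0,i=4
  .#. -> #   bit 2 = 1  t=3,i=4
  ..# -> .   bit 1 = 0  t=0,i=3
  ... -> .   bit 0 = 0  t=0,i=2
  bits 10101100 = 172

172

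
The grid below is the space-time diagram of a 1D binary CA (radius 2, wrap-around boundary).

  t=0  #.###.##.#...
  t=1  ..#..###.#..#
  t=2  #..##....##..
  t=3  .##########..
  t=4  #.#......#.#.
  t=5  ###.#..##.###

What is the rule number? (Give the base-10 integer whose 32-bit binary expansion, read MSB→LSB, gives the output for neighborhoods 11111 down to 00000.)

1241101902

  nb #####: next=.  (t=3,i=3, bit31=0)
  nb ####.: next=#  (t=3,i=9, bit30=1)
  nb ###.#: next=.  (t=0,i=4, bit29=0)
  nb ###..: next=.  (t=3,i=10, bit28=0)
  nb ##.##: next=#  (t=0,i=5, bit27=1)
  nb ##.#.: next=.  (t=0,i=8, bit26=0)
  nb ##..#: next=.  (t=2,i=11, bit25=0)
  nb ##...: next=#  (t=2,i=5, bit24=1)
  nb #.###: next=#  (t=0,i=2, bit23=1)
  nb #.##.: next=#  (t=0,i=6, bit22=1)
  nb #.#.#: next=#  (t=4,i=0, bit21=1)
  nb #.#..: next=#  (t=0,i=9, bit20=1)
  nb #..##: next=#  (t=1,i=4, bit19=1)
  nb #..#.: next=.  (t=1,i=1, bit18=0)
  nb #...#: next=.  (t=0,i=11, bit17=0)
  nb #....: next=#  (t=2,i=6, bit16=1)
  nb .####: next=#  (t=3,i=2, bit15=1)
  nb .###.: next=.  (t=0,i=3, bit14=0)
  nb .##.#: next=#  (t=0,i=7, bit13=1)
  nb .##..: next=#  (t=2,i=4, bit12=1)
  nb .#.##: next=.  (t=0,i=1, bit11=0)
  nb .#.#.: next=#  (t=4,i=1, bit10=1)
  nb .#..#: next=#  (t=1,i=0, bit9=1)
  nb .#...: next=.  (t=0,i=10, bit8=0)
  nb ..###: next=.  (t=1,i=5, bit7=0)
  nb ..##.: next=#  (t=2,i=3, bit6=1)
  nb ..#.#: next=.  (t=0,i=0, bit5=0)
  nb ..#..: next=.  (t=1,i=2, bit4=0)
  nb ...##: next=#  (t=2,i=8, bit3=1)
  nb ...#.: next=#  (t=0,i=12, bit2=1)
  nb ....#: next=#  (t=2,i=7, bit1=1)
  nb .....: next=.  (t=4,i=5, bit0=0)
  bits 01001001111110011011011001001110 = 1241101902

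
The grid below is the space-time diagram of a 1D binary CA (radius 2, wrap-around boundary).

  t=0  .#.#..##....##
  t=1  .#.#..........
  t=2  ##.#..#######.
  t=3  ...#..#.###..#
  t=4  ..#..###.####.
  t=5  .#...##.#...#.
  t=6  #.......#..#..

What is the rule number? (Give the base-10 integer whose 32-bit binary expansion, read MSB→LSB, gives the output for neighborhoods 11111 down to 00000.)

  [31] ##### => #  t=2,i=8
  [30] ####. => .  t=2,i=11
  [29] ###.# => .  t=2,i=12
  [28] ###.. => #  t=3,i=10
  [27] ##.## => #  t=2,i=13
  [26] ##.#. => .  t=0,i=0
  [25] ##..# => #  t=3,i=11
  [24] ##... => .  t=0,i=8
  [23] #.### => .  t=3,i=8
  [22] #.##. => .  t=2,i=0
  [21] #.#.# => #  t=0,i=1
  [20] #.#.. => #  t=0,i=3
  [19] #..## => .  t=0,i=5
  [18] #..#. => #  t=3,i=5
  [17] #...# => .  t=3,i=1
  [16] #.... => .  t=0,i=9
  [15] .#### => .  t=2,i=7
  [14] .###. => #  t=3,i=9
  [13] .##.# => .  t=0,i=13
  [12] .##.. => .  t=0,i=7
  [11] .#.## => #  t=3,i=7
  [10] .#.#. => .  t=0,i=2
  [9] .#..# => .  t=0,i=4
  [8] .#... => .  t=1,i=4
  [7] ..### => #  t=2,i=6
  [6] ..##. => .  t=0,i=6
  [5] ..#.# => #  t=1,i=1
  [4] ..#.. => .  t=3,i=3
  [3] ...## => .  t=0,i=11
  [2] ...#. => #  t=1,i=0
  [1] ....# => .  t=0,i=10
  [0] ..... => #  t=1,i=6
  bits 10011010001101000100100010100101 = 2587117733

2587117733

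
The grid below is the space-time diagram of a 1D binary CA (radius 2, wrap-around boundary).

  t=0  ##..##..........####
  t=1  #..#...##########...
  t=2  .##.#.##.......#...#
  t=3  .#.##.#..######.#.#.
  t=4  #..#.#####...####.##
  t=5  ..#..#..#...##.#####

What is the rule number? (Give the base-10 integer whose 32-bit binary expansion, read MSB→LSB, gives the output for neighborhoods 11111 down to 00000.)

1828537231

  [31] ##### => .  t=0,i=18
  [30] ####. => #  t=0,i=0
  [29] ###.# => #  t=3,i=14
  [28] ###.. => .  t=0,i=1
  [27] ##.## => #  t=4,i=17
  [26] ##.#. => #  t=2,i=3
  [25] ##..# => .  t=0,i=2
  [24] ##... => .  t=0,i=6
  [23] #.### => #  t=4,i=5
  [22] #.##. => #  t=2,i=1
  [21] #.#.# => #  t=2,i=4
  [20] #.#.. => #  t=3,i=6
  [19] #..## => #  t=0,i=3
  [18] #..#. => #  t=1,i=2
  [17] #...# => .  t=1,i=5
  [16] #.... => #  t=0,i=7
  [15] .#### => .  t=0,i=17
  [14] .###. => #  t=4,i=19
  [13] .##.# => .  t=2,i=2
  [12] .##.. => .  t=0,i=5
  [11] .#.## => .  t=2,i=0
  [10] .#.#. => .  t=3,i=17
  [9] .#..# => #  t=1,i=1
  [8] .#... => #  t=1,i=4
  [7] ..### => #  t=0,i=16
  [6] ..##. => .  t=0,i=4
  [5] ..#.# => .  t=2,i=19
  [4] ..#.. => .  t=1,i=0
  [3] ...## => #  t=0,i=15
  [2] ...#. => #  t=1,i=19
  [1] ....# => #  t=0,i=14
  [0] ..... => #  t=0,i=8
  bits 01101100111111010100001110001111 = 1828537231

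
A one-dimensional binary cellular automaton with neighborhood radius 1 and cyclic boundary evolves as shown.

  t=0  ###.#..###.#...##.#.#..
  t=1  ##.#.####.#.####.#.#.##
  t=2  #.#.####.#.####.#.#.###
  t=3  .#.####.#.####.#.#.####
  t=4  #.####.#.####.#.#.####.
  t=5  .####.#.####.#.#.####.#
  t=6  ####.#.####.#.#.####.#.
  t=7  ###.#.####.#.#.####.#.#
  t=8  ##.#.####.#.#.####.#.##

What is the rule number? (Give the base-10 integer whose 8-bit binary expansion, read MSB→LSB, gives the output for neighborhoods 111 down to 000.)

  [7] ### => #  t=0,i=1
  [6] ##. => .  t=0,i=2
  [5] #.# => #  t=0,i=3
  [4] #.. => #  t=0,i=5
  [3] .## => #  t=0,i=0
  [2] .#. => .  t=0,i=4
  [1] ..# => #  t=0,i=6
  [0] ... => #  t=0,i=13
  bits 10111011 = 187

187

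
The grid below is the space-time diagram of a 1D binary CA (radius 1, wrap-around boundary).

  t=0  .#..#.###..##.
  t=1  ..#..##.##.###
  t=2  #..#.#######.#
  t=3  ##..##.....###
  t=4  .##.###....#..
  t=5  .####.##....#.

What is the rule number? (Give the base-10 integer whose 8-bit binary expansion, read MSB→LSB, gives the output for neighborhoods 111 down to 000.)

  ### -> .   bit 7 = 0  t=0,i=7
  ##. -> #   bit 6 = 1  t=0,i=8
  #.# -> #   bit 5 = 1  t=0,i=5
  #.. -> #   bit 4 = 1  t=0,i=2
  .## -> #   bit 3 = 1  t=0,i=6
  .#. -> .   bit 2 = 0  t=0,i=1
  ..# -> .   bit 1 = 0  t=0,i=0
  ... -> .   bit 0 = 0  t=3,i=7
  bits 01111000 = 120

120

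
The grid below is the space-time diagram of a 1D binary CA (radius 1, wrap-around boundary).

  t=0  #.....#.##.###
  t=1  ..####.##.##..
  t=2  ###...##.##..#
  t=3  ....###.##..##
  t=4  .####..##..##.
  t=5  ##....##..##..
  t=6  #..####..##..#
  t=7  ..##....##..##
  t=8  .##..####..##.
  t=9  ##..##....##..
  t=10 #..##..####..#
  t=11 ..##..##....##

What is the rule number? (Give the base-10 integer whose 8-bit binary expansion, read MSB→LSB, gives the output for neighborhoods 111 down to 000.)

43

  nb ###: next=.  (t=0,i=12, bit7=0)
  nb ##.: next=.  (t=0,i=0, bit6=0)
  nb #.#: next=#  (t=0,i=7, bit5=1)
  nb #..: next=.  (t=0,i=1, bit4=0)
  nb .##: next=#  (t=0,i=8, bit3=1)
  nb .#.: next=.  (t=0,i=6, bit2=0)
  nb ..#: next=#  (t=0,i=5, bit1=1)
  nb ...: next=#  (t=0,i=2, bit0=1)
  bits 00101011 = 43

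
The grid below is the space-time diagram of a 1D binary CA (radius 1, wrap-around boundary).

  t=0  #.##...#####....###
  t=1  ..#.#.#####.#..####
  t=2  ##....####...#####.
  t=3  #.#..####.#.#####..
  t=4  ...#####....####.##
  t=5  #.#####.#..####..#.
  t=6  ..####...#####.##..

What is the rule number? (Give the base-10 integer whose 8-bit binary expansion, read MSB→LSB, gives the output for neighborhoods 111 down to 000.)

154

  ### -> #   bit 7 = 1  t=0,i=8
  ##. -> .   bit 6 = 0  t=0,i=0
  #.# -> .   bit 5 = 0  t=0,i=1
  #.. -> #   bit 4 = 1  t=0,i=4
  .## -> #   bit 3 = 1  t=0,i=2
  .#. -> .   bit 2 = 0  t=1,i=2
  ..# -> #   bit 1 = 1  t=0,i=6
  ... -> .   bit 0 = 0  t=0,i=5
  bits 10011010 = 154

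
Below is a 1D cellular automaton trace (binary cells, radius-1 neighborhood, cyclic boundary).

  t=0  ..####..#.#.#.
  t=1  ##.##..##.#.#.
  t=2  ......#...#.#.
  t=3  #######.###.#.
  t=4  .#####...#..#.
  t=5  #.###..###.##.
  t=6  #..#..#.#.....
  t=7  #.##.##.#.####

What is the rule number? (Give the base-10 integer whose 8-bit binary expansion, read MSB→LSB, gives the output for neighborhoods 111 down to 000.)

  nb ###: next=#  (t=0,i=3, bit7=1)
  nb ##.: next=.  (t=0,i=5, bit6=0)
  nb #.#: next=.  (t=0,i=9, bit5=0)
  nb #..: next=.  (t=0,i=6, bit4=0)
  nb .##: next=.  (t=0,i=2, bit3=0)
  nb .#.: next=#  (t=0,i=8, bit2=1)
  nb ..#: next=#  (t=0,i=1, bit1=1)
  nb ...: next=#  (t=0,i=0, bit0=1)
  bits 10000111 = 135

135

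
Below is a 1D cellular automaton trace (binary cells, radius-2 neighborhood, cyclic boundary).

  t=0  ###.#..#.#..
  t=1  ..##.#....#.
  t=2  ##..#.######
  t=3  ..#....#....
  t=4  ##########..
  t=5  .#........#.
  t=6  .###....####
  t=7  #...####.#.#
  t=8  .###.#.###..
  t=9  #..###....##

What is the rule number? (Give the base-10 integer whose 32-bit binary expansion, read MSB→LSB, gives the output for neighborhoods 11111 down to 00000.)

  [31] ##### => .  t=2,i=8
  [30] ####. => .  t=2,i=0
  [29] ###.# => #  t=0,i=2
  [28] ###.. => .  t=2,i=1
  [27] ##.## => #  t=6,i=0
  [26] ##.#. => #  t=0,i=3
  [25] ##..# => #  t=2,i=2
  [24] ##... => #  t=6,i=4
  [23] #.### => .  t=2,i=6
  [22] #.##. => .  t=7,i=11
  [21] #.#.# => #  t=7,i=9
  [20] #.#.. => .  t=0,i=4
  [19] #..## => .  t=0,i=11
  [18] #..#. => .  t=0,i=6
  [17] #...# => #  t=1,i=0
  [16] #.... => #  t=1,i=7
  [15] .#### => #  t=2,i=7
  [14] .###. => .  t=0,i=1
  [13] .##.# => .  t=1,i=3
  [12] .##.. => .  t=7,i=0
  [11] .#.## => .  t=2,i=5
  [10] .#.#. => .  t=0,i=8
  [9] .#..# => #  t=0,i=5
  [8] .#... => #  t=1,i=6
  [7] ..### => .  t=0,i=0
  [6] ..##. => .  t=1,i=2
  [5] ..#.# => .  t=0,i=7
  [4] ..#.. => #  t=1,i=10
  [3] ...## => #  t=1,i=1
  [2] ...#. => #  t=1,i=9
  [1] ....# => #  t=1,i=8
  [0] ..... => .  t=3,i=10
  bits 00101111001000111000001100011110 = 790856478

790856478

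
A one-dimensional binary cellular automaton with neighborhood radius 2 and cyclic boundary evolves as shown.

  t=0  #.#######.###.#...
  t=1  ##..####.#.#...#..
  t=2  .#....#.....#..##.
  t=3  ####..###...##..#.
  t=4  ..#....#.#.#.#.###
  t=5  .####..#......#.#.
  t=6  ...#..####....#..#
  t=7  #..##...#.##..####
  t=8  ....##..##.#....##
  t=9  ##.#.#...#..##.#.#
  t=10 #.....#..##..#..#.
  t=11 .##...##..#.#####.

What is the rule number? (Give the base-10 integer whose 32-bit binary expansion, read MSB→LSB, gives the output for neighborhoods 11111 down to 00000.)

  nb #####: next=#  (t=0,i=4, bit31=1)
  nb ####.: next=#  (t=0,i=7, bit30=1)
  nb ###.#: next=.  (t=0,i=8, bit29=0)
  nb ###..: next=.  (t=3,i=3, bit28=0)
  nb ##.##: next=#  (t=0,i=9, bit27=1)
  nb ##.#.: next=.  (t=0,i=13, bit26=0)
  nb ##..#: next=.  (t=1,i=2, bit25=0)
  nb ##...: next=#  (t=3,i=9, bit24=1)
  nb #.###: next=.  (t=0,i=2, bit23=0)
  nb #.##.: next=.  (t=7,i=10, bit22=0)
  nb #.#.#: next=.  (t=1,i=9, bit21=0)
  nb #.#..: next=.  (t=0,i=14, bit20=0)
  nb #..##: next=.  (t=1,i=3, bit19=0)
  nb #..#.: next=#  (t=2,i=0, bit18=1)
  nb #...#: next=.  (t=0,i=16, bit17=0)
  nb #....: next=#  (t=2,i=3, bit16=1)
  nb .####: next=.  (t=0,i=3, bit15=0)
  nb .###.: next=#  (t=0,i=11, bit14=1)
  nb .##.#: next=#  (t=8,i=9, bit13=1)
  nb .##..: next=#  (t=1,i=1, bit12=1)
  nb .#.##: next=#  (t=0,i=1, bit11=1)
  nb .#.#.: next=.  (t=1,i=10, bit10=0)
  nb .#..#: next=#  (t=1,i=16, bit9=1)
  nb .#...: next=#  (t=0,i=15, bit8=1)
  nb ..###: next=.  (t=1,i=4, bit7=0)
  nb ..##.: next=.  (t=1,i=0, bit6=0)
  nb ..#.#: next=#  (t=0,i=0, bit5=1)
  nb ..#..: next=#  (t=1,i=15, bit4=1)
  nb ...##: next=#  (t=3,i=11, bit3=1)
  nb ...#.: next=.  (t=0,i=17, bit2=0)
  nb ....#: next=.  (t=2,i=4, bit1=0)
  nb .....: next=.  (t=2,i=9, bit0=0)
  bits 11001001000001010111101100111000 = 3372579640

3372579640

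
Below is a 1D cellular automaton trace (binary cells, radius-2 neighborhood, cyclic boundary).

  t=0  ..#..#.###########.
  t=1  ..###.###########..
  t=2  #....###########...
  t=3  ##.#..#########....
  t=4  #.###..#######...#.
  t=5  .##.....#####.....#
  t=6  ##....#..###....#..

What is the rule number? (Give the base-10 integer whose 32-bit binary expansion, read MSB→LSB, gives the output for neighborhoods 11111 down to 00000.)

  [31] ##### => #  t=0,i=9
  [30] ####. => #  t=0,i=16
  [29] ###.# => .  t=1,i=4
  [28] ###.. => .  t=0,i=17
  [27] ##.## => #  t=1,i=5
  [26] ##.#. => #  t=3,i=2
  [25] ##..# => .  t=4,i=5
  [24] ##... => .  t=0,i=18
  [23] #.### => #  t=0,i=7
  [22] #.##. => #  t=5,i=1
  [21] #.#.# => .  t=4,i=0
  [20] #.#.. => #  t=3,i=3
  [19] #..## => .  t=3,i=5
  [18] #..#. => #  t=0,i=4
  [17] #...# => .  t=0,i=0
  [16] #.... => .  t=1,i=18
  [15] .#### => #  t=0,i=8
  [14] .###. => .  t=1,i=3
  [13] .##.# => .  t=3,i=1
  [12] .##.. => .  t=5,i=2
  [11] .#.## => #  t=0,i=6
  [10] .#.#. => #  t=4,i=18
  [9] .#..# => #  t=0,i=3
  [8] .#... => #  t=2,i=1
  [7] ..### => .  t=1,i=2
  [6] ..##. => #  t=3,i=0
  [5] ..#.# => .  t=0,i=5
  [4] ..#.. => #  t=0,i=2
  [3] ...## => .  t=1,i=1
  [2] ...#. => .  t=0,i=1
  [1] ....# => #  t=1,i=0
  [0] ..... => .  t=5,i=5
  bits 11001100110101001000111101010010 = 3436482386

3436482386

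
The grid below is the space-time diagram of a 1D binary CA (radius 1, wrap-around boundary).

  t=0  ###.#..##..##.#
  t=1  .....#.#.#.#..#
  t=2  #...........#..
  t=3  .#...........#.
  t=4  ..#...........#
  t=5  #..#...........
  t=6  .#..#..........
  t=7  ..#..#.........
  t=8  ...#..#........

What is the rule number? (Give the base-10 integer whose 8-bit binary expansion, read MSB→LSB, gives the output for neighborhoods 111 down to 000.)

24

  ### -> .   bit 7 = 0  t=0,i=0
  ##. -> .   bit 6 = 0  t=0,i=2
  #.# -> .   bit 5 = 0  t=0,i=3
  #.. -> #   bit 4 = 1  t=0,i=5
  .## -> #   bit 3 = 1  t=0,i=7
  .#. -> .   bit 2 = 0  t=0,i=4
  ..# -> .   bit 1 = 0  t=0,i=6
  ... -> .   bit 0 = 0  t=1,i=1
  bits 00011000 = 24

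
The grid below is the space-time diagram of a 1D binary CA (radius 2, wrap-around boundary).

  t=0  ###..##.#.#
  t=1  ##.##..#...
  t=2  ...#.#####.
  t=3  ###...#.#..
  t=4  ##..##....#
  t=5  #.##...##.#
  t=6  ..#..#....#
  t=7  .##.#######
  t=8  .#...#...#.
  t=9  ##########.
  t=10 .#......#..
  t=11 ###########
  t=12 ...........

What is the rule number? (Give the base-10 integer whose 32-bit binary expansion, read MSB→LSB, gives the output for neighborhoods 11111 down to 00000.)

  #####|.  b31=0 t=2,i=7
  ####.|#  b30=1 t=0,i=1
  ###.#|.  b29=0 t=7,i=10
  ###..|.  b28=0 t=0,i=2
  ##.##|.  b27=0 t=1,i=2
  ##.#.|#  b26=1 t=0,i=7
  ##..#|#  b25=1 t=0,i=3
  ##...|.  b24=0 t=2,i=10
  #.###|.  b23=0 t=0,i=10
  #.##.|#  b22=1 t=1,i=3
  #.#.#|.  b21=0 t=0,i=8
  #.#..|.  b20=0 t=3,i=8
  #..##|#  b19=1 t=0,i=4
  #..#.|#  b18=1 t=1,i=6
  #...#|#  b17=1 t=1,i=9
  #....|#  b16=1 t=2,i=0
  .####|#  b15=1 t=0,i=0
  .###.|#  b14=1 t=3,i=1
  .##.#|.  b13=0 t=0,i=6
  .##..|.  b12=0 t=1,i=4
  .#.##|.  b11=0 t=0,i=9
  .#.#.|.  b10=0 t=3,i=7
  .#..#|.  b9=0 t=3,i=9
  .#...|#  b8=1 t=1,i=8
  ..###|#  b7=1 t=3,i=0
  ..##.|.  b6=0 t=0,i=5
  ..#.#|.  b5=0 t=2,i=3
  ..#..|#  b4=1 t=1,i=7
  ...##|.  b3=0 t=1,i=10
  ...#.|#  b2=1 t=2,i=2
  ....#|#  b1=1 t=2,i=1
  .....|#  b0=1 t=10,i=4
  bits 01000110010011111100000110010111 = 1179632023

1179632023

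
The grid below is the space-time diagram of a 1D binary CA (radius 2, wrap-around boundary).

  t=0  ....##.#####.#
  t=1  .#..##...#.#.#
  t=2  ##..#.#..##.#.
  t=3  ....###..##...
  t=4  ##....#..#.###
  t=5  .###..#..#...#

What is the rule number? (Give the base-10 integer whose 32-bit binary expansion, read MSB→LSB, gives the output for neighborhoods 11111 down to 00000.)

2970690673

  #####|#  b31=1 t=0,i=9
  ####.|.  b30=0 t=0,i=10
  ###.#|#  b29=1 t=0,i=11
  ###..|#  b28=1 t=3,i=6
  ##.##|.  b27=0 t=0,i=6
  ##.#.|.  b26=0 t=0,i=12
  ##..#|.  b25=0 t=2,i=2
  ##...|#  b24=1 t=1,i=6
  #.###|.  b23=0 t=0,i=7
  #.##.|.  b22=0 t=2,i=0
  #.#.#|.  b21=0 t=1,i=11
  #.#..|#  b20=1 t=0,i=13
  #..##|.  b19=0 t=1,i=3
  #..#.|.  b18=0 t=2,i=3
  #...#|.  b17=0 t=1,i=7
  #....|#  b16=1 t=0,i=1
  .####|.  b15=0 t=0,i=8
  .###.|.  b14=0 t=3,i=5
  .##.#|#  b13=1 t=0,i=5
  .##..|.  b12=0 t=1,i=5
  .#.##|.  b11=0 t=2,i=13
  .#.#.|#  b10=1 t=1,i=0
  .#..#|.  b9=0 t=1,i=2
  .#...|.  b8=0 t=0,i=0
  ..###|.  b7=0 t=3,i=4
  ..##.|#  b6=1 t=0,i=4
  ..#.#|#  b5=1 t=1,i=9
  ..#..|#  b4=1 t=4,i=6
  ...##|.  b3=0 t=0,i=3
  ...#.|.  b2=0 t=1,i=8
  ....#|.  b1=0 t=0,i=2
  .....|#  b0=1 t=3,i=0
  bits 10110001000100010010010001110001 = 2970690673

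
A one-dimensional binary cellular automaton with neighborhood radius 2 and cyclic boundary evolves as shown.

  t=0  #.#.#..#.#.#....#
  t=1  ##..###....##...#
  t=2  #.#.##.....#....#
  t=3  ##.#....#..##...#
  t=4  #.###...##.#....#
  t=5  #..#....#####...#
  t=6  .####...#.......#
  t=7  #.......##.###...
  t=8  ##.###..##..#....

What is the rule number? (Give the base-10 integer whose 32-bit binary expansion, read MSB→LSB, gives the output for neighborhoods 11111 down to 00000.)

  [31] ##### => .  t=5,i=10
  [30] ####. => .  t=5,i=11
  [29] ###.# => .  t=3,i=1
  [28] ###.. => .  t=1,i=1
  [27] ##.## => .  t=4,i=1
  [26] ##.#. => #  t=0,i=1
  [25] ##..# => #  t=1,i=2
  [24] ##... => .  t=1,i=7
  [23] #.### => .  t=4,i=2
  [22] #.##. => .  t=2,i=4
  [21] #.#.# => .  t=0,i=2
  [20] #.#.. => #  t=0,i=4
  [19] #..## => .  t=1,i=3
  [18] #..#. => #  t=0,i=6
  [17] #...# => .  t=1,i=14
  [16] #.... => .  t=0,i=13
  [15] .#### => .  t=5,i=9
  [14] .###. => #  t=1,i=0
  [13] .##.# => #  t=0,i=0
  [12] .##.. => .  t=1,i=12
  [11] .#.## => #  t=2,i=3
  [10] .#.#. => .  t=0,i=3
  [9] .#..# => #  t=0,i=5
  [8] .#... => #  t=0,i=12
  [7] ..### => #  t=1,i=4
  [6] ..##. => #  t=0,i=16
  [5] ..#.# => .  t=0,i=7
  [4] ..#.. => #  t=2,i=11
  [3] ...## => .  t=0,i=15
  [2] ...#. => .  t=2,i=10
  [1] ....# => .  t=0,i=14
  [0] ..... => #  t=2,i=8
  bits 00000110000101000110101111010001 = 102001617

102001617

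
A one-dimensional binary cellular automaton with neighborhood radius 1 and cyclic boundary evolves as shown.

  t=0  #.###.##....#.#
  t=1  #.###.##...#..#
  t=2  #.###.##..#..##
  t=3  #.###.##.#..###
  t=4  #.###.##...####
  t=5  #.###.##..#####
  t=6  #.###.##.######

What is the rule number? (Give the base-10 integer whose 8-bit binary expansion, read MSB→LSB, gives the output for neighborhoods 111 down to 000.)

202

  nb ###: next=#  (t=0,i=3, bit7=1)
  nb ##.: next=#  (t=0,i=0, bit6=1)
  nb #.#: next=.  (t=0,i=1, bit5=0)
  nb #..: next=.  (t=0,i=8, bit4=0)
  nb .##: next=#  (t=0,i=2, bit3=1)
  nb .#.: next=.  (t=0,i=12, bit2=0)
  nb ..#: next=#  (t=0,i=11, bit1=1)
  nb ...: next=.  (t=0,i=9, bit0=0)
  bits 11001010 = 202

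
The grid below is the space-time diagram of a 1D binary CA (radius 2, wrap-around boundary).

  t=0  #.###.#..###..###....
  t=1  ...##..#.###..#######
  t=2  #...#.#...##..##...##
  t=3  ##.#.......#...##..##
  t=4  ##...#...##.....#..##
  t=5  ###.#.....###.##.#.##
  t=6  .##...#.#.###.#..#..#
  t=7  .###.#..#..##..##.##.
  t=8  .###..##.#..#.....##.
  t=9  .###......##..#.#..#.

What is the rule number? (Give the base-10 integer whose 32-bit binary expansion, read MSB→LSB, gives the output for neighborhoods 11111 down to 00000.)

1902498438

  [31] ##### => .  t=1,i=16
  [30] ####. => #  t=1,i=19
  [29] ###.# => #  t=0,i=4
  [28] ###.. => #  t=0,i=11
  [27] ##.## => .  t=5,i=13
  [26] ##.#. => .  t=0,i=5
  [25] ##..# => .  t=0,i=12
  [24] ##... => #  t=0,i=17
  [23] #.### => .  t=0,i=2
  [22] #.##. => #  t=5,i=14
  [21] #.#.# => #  t=5,i=17
  [20] #.#.. => .  t=0,i=6
  [19] #..## => .  t=0,i=8
  [18] #..#. => #  t=1,i=6
  [17] #...# => .  t=1,i=1
  [16] #.... => #  t=0,i=18
  [15] .#### => #  t=1,i=15
  [14] .###. => #  t=0,i=3
  [13] .##.# => .  t=5,i=15
  [12] .##.. => #  t=1,i=4
  [11] .#.## => .  t=0,i=1
  [10] .#.#. => .  t=2,i=5
  [9] .#..# => #  t=0,i=7
  [8] .#... => .  t=2,i=7
  [7] ..### => #  t=0,i=9
  [6] ..##. => .  t=1,i=3
  [5] ..#.# => .  t=0,i=0
  [4] ..#.. => .  t=3,i=11
  [3] ...## => .  t=1,i=2
  [2] ...#. => #  t=0,i=20
  [1] ....# => #  t=0,i=19
  [0] ..... => .  t=3,i=6
  bits 01110001011001011101001010000110 = 1902498438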